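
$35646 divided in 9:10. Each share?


Total parts = 9 + 10 = 19
Part 1: 35646 × 9/19 = 16884.95
Part 2: 35646 × 10/19 = 18761.05
= Part 1: $16884.95, Part 2: $18761.05

Part 1: $16884.95, Part 2: $18761.05


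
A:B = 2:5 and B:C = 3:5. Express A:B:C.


Match B: multiply A:B by 3 → 6:15
Multiply B:C by 5 → 15:25
Combined: 6:15:25
GCD = 1
= 6:15:25

6:15:25


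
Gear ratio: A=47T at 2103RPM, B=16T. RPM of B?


Gear ratio = 47:16 = 47:16
RPM_B = RPM_A × (teeth_A / teeth_B)
= 2103 × (47/16)
= 6177.6 RPM

6177.6 RPM


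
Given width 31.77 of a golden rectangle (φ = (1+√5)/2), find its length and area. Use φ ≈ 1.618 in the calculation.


φ = (1 + √5) / 2 ≈ 1.618
Length = width × φ = 31.77 × 1.618 = 51.40386
≈ 51.40
Area = width × length = 31.77 × 51.40386 = 1633.1006322 ≈ 1633.10
= Length: 51.40, Area: 1633.10

Length: 51.40, Area: 1633.10


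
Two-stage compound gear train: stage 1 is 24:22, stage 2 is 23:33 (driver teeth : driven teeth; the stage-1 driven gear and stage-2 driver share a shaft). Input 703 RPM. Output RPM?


Stage 1: RPM_B = RPM_A × t_A/t_B = 703 × 24/22 = 16872/22 ≈ 766.91
B and C share a shaft → RPM_C = RPM_B
Stage 2: RPM_D = RPM_C × t_C/t_D = RPM_A × (t_A×t_C)/(t_B×t_D)
Overall ratio = (24×23)/(22×33) = 552/726
RPM_D = 703 × 552/726 = 388056/726
≈ 534.51 RPM

534.51 RPM


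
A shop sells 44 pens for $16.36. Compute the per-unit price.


Unit rate = total / quantity
= 16.36 / 44
= $0.37 per unit

$0.37 per unit


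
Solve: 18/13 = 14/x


Cross multiply: 18 × x = 13 × 14
18x = 182
x = 182 / 18
= 10.11

10.11


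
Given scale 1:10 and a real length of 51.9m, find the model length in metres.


Model size = real / scale
= 51.9 / 10
= 5.1900 m

5.1900 m


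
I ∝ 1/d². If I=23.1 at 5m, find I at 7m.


I₁d₁² = I₂d₂²
I₂ = I₁ × (d₁/d₂)²
= 23.1 × (5/7)²
= 23.1 × 25/49
= 577.5/49
≈ 11.7857

11.7857


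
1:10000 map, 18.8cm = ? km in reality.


Real distance = map distance × scale
= 18.8cm × 10000
= 188000 cm = 1880.0 m
= 1.880 km

1.880 km


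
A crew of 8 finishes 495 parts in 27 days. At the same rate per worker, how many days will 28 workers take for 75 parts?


Days ∝ work / workers, so d₂ = d₁ × (m₁/m₂) × (w₂/w₁)
Workers factor (inverse): 8/28 ≈ 0.2857
Work factor (direct): 75/495 ≈ 0.1515
d₂ = 27 × 8/28 × 75/495 = (27 × 8 × 75) / (28 × 495) = 16200/13860
≈ 1.17 days

1.17 days


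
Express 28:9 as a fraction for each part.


Total parts = 28 + 9 = 37
First part: 28/37 = 28/37
Second part: 9/37 = 9/37
= 28/37 and 9/37

28/37 and 9/37


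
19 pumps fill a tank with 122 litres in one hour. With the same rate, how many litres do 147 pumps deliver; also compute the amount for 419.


Direct proportion: y/x = constant
k = 122/19 ≈ 6.4211
y at x=147: k × 147 = 122 × 147 / 19 = 17934/19 ≈ 943.89
y at x=419: k × 419 = 122 × 419 / 19 = 51118/19 ≈ 2690.42
= 943.89 and 2690.42

943.89 and 2690.42


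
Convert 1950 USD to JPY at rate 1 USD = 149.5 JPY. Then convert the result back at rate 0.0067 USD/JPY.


Amount × rate = 1950 × 149.5 = 291525.00 JPY
Round-trip: 291525.00 × 0.0067 = 1953.22 USD
= 291525.00 JPY, then 1953.22 USD

291525.00 JPY, then 1953.22 USD


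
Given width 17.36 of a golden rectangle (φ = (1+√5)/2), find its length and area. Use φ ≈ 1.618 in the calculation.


φ = (1 + √5) / 2 ≈ 1.618
Length = width × φ = 17.36 × 1.618 = 28.08848
≈ 28.09
Area = width × length = 17.36 × 28.08848 = 487.6160128 ≈ 487.62
= Length: 28.09, Area: 487.62

Length: 28.09, Area: 487.62


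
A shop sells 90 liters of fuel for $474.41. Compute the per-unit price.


Unit rate = total / quantity
= 474.41 / 90
= $5.27 per unit

$5.27 per unit


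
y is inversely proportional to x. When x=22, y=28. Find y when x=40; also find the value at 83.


Inverse proportion: x × y = constant
k = 22 × 28 = 616
At x=40: k/40 = 15.40
At x=83: k/83 = 7.42
= 15.40 and 7.42

15.40 and 7.42


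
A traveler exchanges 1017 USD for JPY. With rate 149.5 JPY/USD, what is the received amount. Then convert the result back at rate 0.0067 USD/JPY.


Amount × rate = 1017 × 149.5 = 152041.50 JPY
Round-trip: 152041.50 × 0.0067 = 1018.68 USD
= 152041.50 JPY, then 1018.68 USD

152041.50 JPY, then 1018.68 USD


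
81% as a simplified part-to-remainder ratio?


81% means 81 parts out of 100; remainder = 19
Part : remainder = 81:19
GCD = 1
= 81:19

81:19


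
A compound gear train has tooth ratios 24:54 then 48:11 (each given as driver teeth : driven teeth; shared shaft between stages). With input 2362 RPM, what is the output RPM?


Stage 1: RPM_B = RPM_A × t_A/t_B = 2362 × 24/54 = 56688/54 ≈ 1049.78
B and C share a shaft → RPM_C = RPM_B
Stage 2: RPM_D = RPM_C × t_C/t_D = RPM_A × (t_A×t_C)/(t_B×t_D)
Overall ratio = (24×48)/(54×11) = 1152/594
RPM_D = 2362 × 1152/594 = 2721024/594
≈ 4580.85 RPM

4580.85 RPM


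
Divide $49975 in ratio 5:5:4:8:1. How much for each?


Total parts = 5 + 5 + 4 + 8 + 1 = 23
Part 1: 49975 × 5/23 = 10864.13
Part 2: 49975 × 5/23 = 10864.13
Part 3: 49975 × 4/23 = 8691.30
Part 4: 49975 × 8/23 = 17382.61
Part 5: 49975 × 1/23 = 2172.83
= Part 1: $10864.13, Part 2: $10864.13, Part 3: $8691.30, Part 4: $17382.61, Part 5: $2172.83

Part 1: $10864.13, Part 2: $10864.13, Part 3: $8691.30, Part 4: $17382.61, Part 5: $2172.83


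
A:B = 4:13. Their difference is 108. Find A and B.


Let A = 4k, B = 13k.
13k - 4k = 108
9k = 108 → k = 108/9 = 12
A = 4×12 = 48, B = 13×12 = 156
= A = 48, B = 156

A = 48, B = 156


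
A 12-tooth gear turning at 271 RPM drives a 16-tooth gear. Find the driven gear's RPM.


Gear ratio = 12:16 = 3:4
RPM_B = RPM_A × (teeth_A / teeth_B)
= 271 × (12/16)
= 203.3 RPM

203.3 RPM


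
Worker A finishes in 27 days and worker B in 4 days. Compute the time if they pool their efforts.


Rate of A = 1/27 per day
Rate of B = 1/4 per day
Combined rate = 1/27 + 1/4 = 31/108 ≈ 0.2870 per day
Days = 1 / combined rate = 108/31
≈ 3.48 days

3.48 days


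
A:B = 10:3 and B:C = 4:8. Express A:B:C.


Match B: multiply A:B by 4 → 40:12
Multiply B:C by 3 → 12:24
Combined: 40:12:24
GCD = 4
= 10:3:6

10:3:6


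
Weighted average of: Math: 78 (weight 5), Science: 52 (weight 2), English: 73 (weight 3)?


Numerator = 78×5 + 52×2 + 73×3
= 390 + 104 + 219
= 713
Total weight = 10
Weighted avg = 713/10
= 71.30

71.30


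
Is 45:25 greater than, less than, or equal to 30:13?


45/25 = 1.8000
30/13 = 2.3077
1.8000 < 2.3077, so 45:25 is less
= less than

less than


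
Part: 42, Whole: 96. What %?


Percentage = (part / whole) × 100
= (42 / 96) × 100
= 43.75%

43.75%


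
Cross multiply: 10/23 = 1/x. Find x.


Cross multiply: 10 × x = 23 × 1
10x = 23
x = 23 / 10
= 2.30

2.30


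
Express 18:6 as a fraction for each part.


Total parts = 18 + 6 = 24
First part: 18/24 = 3/4
Second part: 6/24 = 1/4
= 3/4 and 1/4

3/4 and 1/4


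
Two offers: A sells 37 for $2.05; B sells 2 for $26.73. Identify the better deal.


Deal A: $2.05/37 = $0.0554/unit
Deal B: $26.73/2 = $13.3650/unit
A is cheaper per unit
= Deal A

Deal A


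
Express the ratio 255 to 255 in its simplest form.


GCD(255, 255) = 255
255/255 : 255/255
= 1:1

1:1


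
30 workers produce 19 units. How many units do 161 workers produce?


Direct proportion: y/x = constant
k = 19/30 ≈ 0.6333
y₂ = k × 161 = 19 × 161 / 30 = 3059/30
≈ 101.97

101.97


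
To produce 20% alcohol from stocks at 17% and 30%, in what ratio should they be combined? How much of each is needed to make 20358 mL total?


Let x parts of 17% mix with y parts of 30%.
17x + 30y = 20(x + y)
17x + 30y = 20x + 20y
x(17 - 20) = y(20 - 30)
x/y = (30 - 20)/(20 - 17) = 10/3
Simplify: 10:3
Total parts = 13; one part = 20358/13 = 1566.00 mL
17% solution: 10×1566.00 = 15660.00 mL
30% solution: 3×1566.00 = 4698.00 mL
= ratio 10:3; 15660.00 mL and 4698.00 mL

ratio 10:3; 15660.00 mL and 4698.00 mL


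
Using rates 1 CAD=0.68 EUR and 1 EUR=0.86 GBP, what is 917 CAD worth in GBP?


Step 1: 917 CAD × 0.68 = 623.56 EUR
Step 2: 623.56 EUR × 0.86 = 536.26 GBP
Implied rate CAD→GBP = 0.68 × 0.86 = 0.5848
= 536.26 GBP

536.26 GBP


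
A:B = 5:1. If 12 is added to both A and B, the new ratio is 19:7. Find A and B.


Let A = 5k, B = 1k.
(5k + 12) / (1k + 12) = 19/7
Cross-multiply: 7(5k + 12) = 19(1k + 12)
35k + 84 = 19k + 228
35k - 19k = 228 - 84
16k = 144
k = 144/16 = 9
A = 5×9 = 45, B = 1×9 = 9
= A = 45, B = 9

A = 45, B = 9


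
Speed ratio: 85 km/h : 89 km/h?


Ratio = 85:89
GCD = 1
Simplified = 85:89
Time ratio (same distance) = 89:85
Speed ratio = 85:89

85:89


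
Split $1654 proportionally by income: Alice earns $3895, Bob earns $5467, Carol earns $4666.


Total income = 3895 + 5467 + 4666 = $14028
Alice: $1654 × 3895/14028 = $459.25
Bob: $1654 × 5467/14028 = $644.60
Carol: $1654 × 4666/14028 = $550.15
= Alice: $459.25, Bob: $644.60, Carol: $550.15

Alice: $459.25, Bob: $644.60, Carol: $550.15


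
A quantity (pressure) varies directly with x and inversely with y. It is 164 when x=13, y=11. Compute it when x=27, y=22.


z = k·x/y
Solve for k using the known point: k = z·y/x = 164×11/13 = 1804/13 ≈ 138.7692
Now evaluate at x=27, y=22:
z = k × 27 / 22 = (1804 × 27) / (13 × 22) = 48708/286
≈ 170.3077

170.3077


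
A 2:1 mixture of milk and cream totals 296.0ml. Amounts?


Total parts = 2 + 1 = 3
milk: 296.0 × 2/3 = 197.3ml
cream: 296.0 × 1/3 = 98.7ml
= 197.3ml and 98.7ml

197.3ml and 98.7ml


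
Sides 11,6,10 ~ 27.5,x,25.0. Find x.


Scale factor = 27.5/11 = 2.5
Missing side = 6 × 2.5
= 15.0

15.0


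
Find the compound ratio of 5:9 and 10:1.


Compound ratio = (5×10) : (9×1)
= 50:9
GCD = 1
= 50:9

50:9


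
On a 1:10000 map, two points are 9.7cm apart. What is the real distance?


Real distance = map distance × scale
= 9.7cm × 10000
= 97000 cm = 970.0 m
= 0.970 km

0.970 km


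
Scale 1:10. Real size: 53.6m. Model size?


Model size = real / scale
= 53.6 / 10
= 5.3600 m

5.3600 m


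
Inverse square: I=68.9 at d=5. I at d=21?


I₁d₁² = I₂d₂²
I₂ = I₁ × (d₁/d₂)²
= 68.9 × (5/21)²
= 68.9 × 25/441
= 1722.5/441
≈ 3.9059

3.9059


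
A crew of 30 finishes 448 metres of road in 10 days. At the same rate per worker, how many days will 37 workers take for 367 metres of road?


Days ∝ work / workers, so d₂ = d₁ × (m₁/m₂) × (w₂/w₁)
Workers factor (inverse): 30/37 ≈ 0.8108
Work factor (direct): 367/448 ≈ 0.8192
d₂ = 10 × 30/37 × 367/448 = (10 × 30 × 367) / (37 × 448) = 110100/16576
≈ 6.64 days

6.64 days


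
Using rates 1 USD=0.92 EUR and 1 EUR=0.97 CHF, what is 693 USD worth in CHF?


Step 1: 693 USD × 0.92 = 637.56 EUR
Step 2: 637.56 EUR × 0.97 = 618.43 CHF
Implied rate USD→CHF = 0.92 × 0.97 = 0.8924
= 618.43 CHF

618.43 CHF


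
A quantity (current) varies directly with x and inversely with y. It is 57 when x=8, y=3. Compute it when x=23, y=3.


z = k·x/y
Solve for k using the known point: k = z·y/x = 57×3/8 = 171/8 = 21.3750
Now evaluate at x=23, y=3:
z = k × 23 / 3 = (171 × 23) / (8 × 3) = 3933/24
= 163.8750

163.8750


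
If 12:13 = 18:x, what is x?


Cross multiply: 12 × x = 13 × 18
12x = 234
x = 234 / 12
= 19.50

19.50


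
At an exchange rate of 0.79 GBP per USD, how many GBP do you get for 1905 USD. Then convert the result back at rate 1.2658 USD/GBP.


Amount × rate = 1905 × 0.79 = 1504.95 GBP
Round-trip: 1504.95 × 1.2658 = 1904.97 USD
= 1504.95 GBP, then 1904.97 USD

1504.95 GBP, then 1904.97 USD


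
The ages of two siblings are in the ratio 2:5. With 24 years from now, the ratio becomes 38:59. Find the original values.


Let A = 2k, B = 5k.
(2k + 24) / (5k + 24) = 38/59
Cross-multiply: 59(2k + 24) = 38(5k + 24)
118k + 1416 = 190k + 912
118k - 190k = 912 - 1416
-72k = -504
k = -504/-72 = 7
A = 2×7 = 14, B = 5×7 = 35
= A = 14, B = 35

A = 14, B = 35


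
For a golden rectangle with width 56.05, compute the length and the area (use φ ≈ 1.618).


φ = (1 + √5) / 2 ≈ 1.618
Length = width × φ = 56.05 × 1.618 = 90.6889
≈ 90.69
Area = width × length = 56.05 × 90.6889 = 5083.112845 ≈ 5083.11
= Length: 90.69, Area: 5083.11

Length: 90.69, Area: 5083.11


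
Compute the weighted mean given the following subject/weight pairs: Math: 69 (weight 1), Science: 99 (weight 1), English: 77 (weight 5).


Numerator = 69×1 + 99×1 + 77×5
= 69 + 99 + 385
= 553
Total weight = 7
Weighted avg = 553/7
= 79.00

79.00


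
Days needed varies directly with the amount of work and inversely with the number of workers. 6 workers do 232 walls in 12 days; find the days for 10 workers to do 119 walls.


Days ∝ work / workers, so d₂ = d₁ × (m₁/m₂) × (w₂/w₁)
Workers factor (inverse): 6/10 = 0.6000
Work factor (direct): 119/232 ≈ 0.5129
d₂ = 12 × 6/10 × 119/232 = (12 × 6 × 119) / (10 × 232) = 8568/2320
≈ 3.69 days

3.69 days


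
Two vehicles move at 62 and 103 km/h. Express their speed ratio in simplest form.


Ratio = 62:103
GCD = 1
Simplified = 62:103
Time ratio (same distance) = 103:62
Speed ratio = 62:103

62:103


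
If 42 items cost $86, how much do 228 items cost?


Direct proportion: y/x = constant
k = 86/42 ≈ 2.0476
y₂ = k × 228 = 86 × 228 / 42 = 19608/42
≈ 466.86

466.86


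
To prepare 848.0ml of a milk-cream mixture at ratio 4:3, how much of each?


Total parts = 4 + 3 = 7
milk: 848.0 × 4/7 = 484.6ml
cream: 848.0 × 3/7 = 363.4ml
= 484.6ml and 363.4ml

484.6ml and 363.4ml


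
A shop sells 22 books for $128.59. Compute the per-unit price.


Unit rate = total / quantity
= 128.59 / 22
= $5.85 per unit

$5.85 per unit


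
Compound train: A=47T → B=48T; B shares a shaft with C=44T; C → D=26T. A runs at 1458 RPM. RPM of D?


Stage 1: RPM_B = RPM_A × t_A/t_B = 1458 × 47/48 = 68526/48 ≈ 1427.63
B and C share a shaft → RPM_C = RPM_B
Stage 2: RPM_D = RPM_C × t_C/t_D = RPM_A × (t_A×t_C)/(t_B×t_D)
Overall ratio = (47×44)/(48×26) = 2068/1248
RPM_D = 1458 × 2068/1248 = 3015144/1248
≈ 2415.98 RPM

2415.98 RPM


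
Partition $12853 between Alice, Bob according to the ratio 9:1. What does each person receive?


Total parts = 9 + 1 = 10
Alice: 12853 × 9/10 = 11567.70
Bob: 12853 × 1/10 = 1285.30
= Alice: $11567.70, Bob: $1285.30

Alice: $11567.70, Bob: $1285.30


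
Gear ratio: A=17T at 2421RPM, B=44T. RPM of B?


Gear ratio = 17:44 = 17:44
RPM_B = RPM_A × (teeth_A / teeth_B)
= 2421 × (17/44)
= 935.4 RPM

935.4 RPM


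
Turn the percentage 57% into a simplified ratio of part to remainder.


57% means 57 parts out of 100; remainder = 43
Part : remainder = 57:43
GCD = 1
= 57:43

57:43


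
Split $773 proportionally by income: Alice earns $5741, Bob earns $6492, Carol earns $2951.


Total income = 5741 + 6492 + 2951 = $15184
Alice: $773 × 5741/15184 = $292.27
Bob: $773 × 6492/15184 = $330.50
Carol: $773 × 2951/15184 = $150.23
= Alice: $292.27, Bob: $330.50, Carol: $150.23

Alice: $292.27, Bob: $330.50, Carol: $150.23


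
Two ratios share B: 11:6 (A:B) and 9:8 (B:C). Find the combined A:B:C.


Match B: multiply A:B by 9 → 99:54
Multiply B:C by 6 → 54:48
Combined: 99:54:48
GCD = 3
= 33:18:16

33:18:16


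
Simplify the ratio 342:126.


GCD(342, 126) = 18
342/18 : 126/18
= 19:7

19:7


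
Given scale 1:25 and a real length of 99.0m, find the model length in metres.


Model size = real / scale
= 99.0 / 25
= 3.9600 m

3.9600 m


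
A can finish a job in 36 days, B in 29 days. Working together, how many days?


Rate of A = 1/36 per day
Rate of B = 1/29 per day
Combined rate = 1/36 + 1/29 = 65/1044 ≈ 0.0623 per day
Days = 1 / combined rate = 1044/65
≈ 16.06 days

16.06 days


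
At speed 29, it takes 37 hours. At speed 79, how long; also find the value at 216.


Inverse proportion: x × y = constant
k = 29 × 37 = 1073
At x=79: k/79 = 13.58
At x=216: k/216 = 4.97
= 13.58 and 4.97

13.58 and 4.97


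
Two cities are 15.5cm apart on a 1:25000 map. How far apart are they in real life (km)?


Real distance = map distance × scale
= 15.5cm × 25000
= 387500 cm = 3875.0 m
= 3.875 km

3.875 km


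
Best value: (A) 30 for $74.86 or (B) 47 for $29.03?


Deal A: $74.86/30 = $2.4953/unit
Deal B: $29.03/47 = $0.6177/unit
B is cheaper per unit
= Deal B

Deal B


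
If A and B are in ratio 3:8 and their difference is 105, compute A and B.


Let A = 3k, B = 8k.
8k - 3k = 105
5k = 105 → k = 105/5 = 21
A = 3×21 = 63, B = 8×21 = 168
= A = 63, B = 168

A = 63, B = 168


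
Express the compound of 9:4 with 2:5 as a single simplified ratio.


Compound ratio = (9×2) : (4×5)
= 18:20
GCD = 2
= 9:10

9:10


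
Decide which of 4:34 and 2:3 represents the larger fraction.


4/34 = 0.1176
2/3 = 0.6667
0.1176 < 0.6667, so 4:34 is less
= 2:3

2:3


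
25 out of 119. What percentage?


Percentage = (part / whole) × 100
= (25 / 119) × 100
≈ 21.01%

21.01%


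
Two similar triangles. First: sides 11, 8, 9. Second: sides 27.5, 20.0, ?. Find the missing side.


Scale factor = 27.5/11 = 2.5
Missing side = 9 × 2.5
= 22.5

22.5


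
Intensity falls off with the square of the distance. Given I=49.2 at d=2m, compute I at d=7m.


I₁d₁² = I₂d₂²
I₂ = I₁ × (d₁/d₂)²
= 49.2 × (2/7)²
= 49.2 × 4/49
= 196.8/49
≈ 4.0163

4.0163


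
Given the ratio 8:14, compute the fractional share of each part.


Total parts = 8 + 14 = 22
First part: 8/22 = 4/11
Second part: 14/22 = 7/11
= 4/11 and 7/11

4/11 and 7/11


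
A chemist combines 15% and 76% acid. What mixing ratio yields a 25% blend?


Let x parts of 15% mix with y parts of 76%.
15x + 76y = 25(x + y)
15x + 76y = 25x + 25y
x(15 - 25) = y(25 - 76)
x/y = (76 - 25)/(25 - 15) = 51/10
Simplify: 51:10
= 51:10

51:10


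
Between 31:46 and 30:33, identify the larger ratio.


31/46 = 0.6739
30/33 = 0.9091
0.6739 < 0.9091, so 31:46 is less
= 30:33

30:33


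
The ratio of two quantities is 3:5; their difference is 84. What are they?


Let A = 3k, B = 5k.
5k - 3k = 84
2k = 84 → k = 84/2 = 42
A = 3×42 = 126, B = 5×42 = 210
= A = 126, B = 210

A = 126, B = 210


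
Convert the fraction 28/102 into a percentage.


Percentage = (part / whole) × 100
= (28 / 102) × 100
≈ 27.45%

27.45%


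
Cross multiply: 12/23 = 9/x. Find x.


Cross multiply: 12 × x = 23 × 9
12x = 207
x = 207 / 12
= 17.25

17.25


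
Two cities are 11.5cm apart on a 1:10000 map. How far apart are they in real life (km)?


Real distance = map distance × scale
= 11.5cm × 10000
= 115000 cm = 1150.0 m
= 1.150 km

1.150 km


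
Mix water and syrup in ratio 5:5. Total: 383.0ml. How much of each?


Total parts = 5 + 5 = 10
water: 383.0 × 5/10 = 191.5ml
syrup: 383.0 × 5/10 = 191.5ml
= 191.5ml and 191.5ml

191.5ml and 191.5ml


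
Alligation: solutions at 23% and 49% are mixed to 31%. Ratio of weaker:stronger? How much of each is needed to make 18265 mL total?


Let x parts of 23% mix with y parts of 49%.
23x + 49y = 31(x + y)
23x + 49y = 31x + 31y
x(23 - 31) = y(31 - 49)
x/y = (49 - 31)/(31 - 23) = 18/8
Simplify: 9:4
Total parts = 13; one part = 18265/13 = 1405.00 mL
23% solution: 9×1405.00 = 12645.00 mL
49% solution: 4×1405.00 = 5620.00 mL
= ratio 9:4; 12645.00 mL and 5620.00 mL

ratio 9:4; 12645.00 mL and 5620.00 mL


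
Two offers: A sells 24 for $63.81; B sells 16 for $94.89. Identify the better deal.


Deal A: $63.81/24 = $2.6588/unit
Deal B: $94.89/16 = $5.9306/unit
A is cheaper per unit
= Deal A

Deal A


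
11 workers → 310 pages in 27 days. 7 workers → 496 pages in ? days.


Days ∝ work / workers, so d₂ = d₁ × (m₁/m₂) × (w₂/w₁)
Workers factor (inverse): 11/7 ≈ 1.5714
Work factor (direct): 496/310 = 1.6000
d₂ = 27 × 11/7 × 496/310 = (27 × 11 × 496) / (7 × 310) = 147312/2170
≈ 67.89 days

67.89 days


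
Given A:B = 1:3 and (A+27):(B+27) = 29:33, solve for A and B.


Let A = 1k, B = 3k.
(1k + 27) / (3k + 27) = 29/33
Cross-multiply: 33(1k + 27) = 29(3k + 27)
33k + 891 = 87k + 783
33k - 87k = 783 - 891
-54k = -108
k = -108/-54 = 2
A = 1×2 = 2, B = 3×2 = 6
= A = 2, B = 6

A = 2, B = 6


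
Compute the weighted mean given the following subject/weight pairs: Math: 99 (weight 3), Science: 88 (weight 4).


Numerator = 99×3 + 88×4
= 297 + 352
= 649
Total weight = 7
Weighted avg = 649/7
= 92.71

92.71


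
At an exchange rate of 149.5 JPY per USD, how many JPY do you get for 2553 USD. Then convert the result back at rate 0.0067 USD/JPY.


Amount × rate = 2553 × 149.5 = 381673.50 JPY
Round-trip: 381673.50 × 0.0067 = 2557.21 USD
= 381673.50 JPY, then 2557.21 USD

381673.50 JPY, then 2557.21 USD


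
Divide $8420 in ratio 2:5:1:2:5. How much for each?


Total parts = 2 + 5 + 1 + 2 + 5 = 15
Part 1: 8420 × 2/15 = 1122.67
Part 2: 8420 × 5/15 = 2806.67
Part 3: 8420 × 1/15 = 561.33
Part 4: 8420 × 2/15 = 1122.67
Part 5: 8420 × 5/15 = 2806.67
= Part 1: $1122.67, Part 2: $2806.67, Part 3: $561.33, Part 4: $1122.67, Part 5: $2806.67

Part 1: $1122.67, Part 2: $2806.67, Part 3: $561.33, Part 4: $1122.67, Part 5: $2806.67


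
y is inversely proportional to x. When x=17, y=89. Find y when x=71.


Inverse proportion: x × y = constant
k = 17 × 89 = 1513
y₂ = k / 71 = 1513 / 71
= 21.31

21.31


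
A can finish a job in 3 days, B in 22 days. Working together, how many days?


Rate of A = 1/3 per day
Rate of B = 1/22 per day
Combined rate = 1/3 + 1/22 = 25/66 ≈ 0.3788 per day
Days = 1 / combined rate = 66/25
= 2.64 days

2.64 days


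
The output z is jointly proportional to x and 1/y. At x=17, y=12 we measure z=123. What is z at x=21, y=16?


z = k·x/y
Solve for k using the known point: k = z·y/x = 123×12/17 = 1476/17 ≈ 86.8235
Now evaluate at x=21, y=16:
z = k × 21 / 16 = (1476 × 21) / (17 × 16) = 30996/272
≈ 113.9559

113.9559


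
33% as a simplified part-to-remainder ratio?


33% means 33 parts out of 100; remainder = 67
Part : remainder = 33:67
GCD = 1
= 33:67

33:67


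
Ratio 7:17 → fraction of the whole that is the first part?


Total parts = 7 + 17 = 24
First part: 7/24 = 7/24
= 7/24

7/24


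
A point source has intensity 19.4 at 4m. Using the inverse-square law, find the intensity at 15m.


I₁d₁² = I₂d₂²
I₂ = I₁ × (d₁/d₂)²
= 19.4 × (4/15)²
= 19.4 × 16/225
= 310.4/225
≈ 1.3796

1.3796


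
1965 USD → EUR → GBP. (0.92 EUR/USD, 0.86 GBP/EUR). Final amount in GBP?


Step 1: 1965 USD × 0.92 = 1807.80 EUR
Step 2: 1807.80 EUR × 0.86 = 1554.71 GBP
Implied rate USD→GBP = 0.92 × 0.86 = 0.7912
= 1554.71 GBP

1554.71 GBP


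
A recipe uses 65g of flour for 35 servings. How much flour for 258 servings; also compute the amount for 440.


Direct proportion: y/x = constant
k = 65/35 ≈ 1.8571
y at x=258: k × 258 = 65 × 258 / 35 = 16770/35 ≈ 479.14
y at x=440: k × 440 = 65 × 440 / 35 = 28600/35 ≈ 817.14
= 479.14 and 817.14

479.14 and 817.14


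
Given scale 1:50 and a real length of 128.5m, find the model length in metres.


Model size = real / scale
= 128.5 / 50
= 2.5700 m

2.5700 m


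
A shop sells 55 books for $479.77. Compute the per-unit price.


Unit rate = total / quantity
= 479.77 / 55
= $8.72 per unit

$8.72 per unit


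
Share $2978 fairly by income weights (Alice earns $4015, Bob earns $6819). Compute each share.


Total income = 4015 + 6819 = $10834
Alice: $2978 × 4015/10834 = $1103.62
Bob: $2978 × 6819/10834 = $1874.38
= Alice: $1103.62, Bob: $1874.38

Alice: $1103.62, Bob: $1874.38


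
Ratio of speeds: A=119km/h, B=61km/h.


Ratio = 119:61
GCD = 1
Simplified = 119:61
Time ratio (same distance) = 61:119
Speed ratio = 119:61

119:61


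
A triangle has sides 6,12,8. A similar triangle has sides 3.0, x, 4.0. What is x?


Scale factor = 3.0/6 = 0.5
Missing side = 12 × 0.5
= 6.0

6.0


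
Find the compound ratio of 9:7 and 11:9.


Compound ratio = (9×11) : (7×9)
= 99:63
GCD = 9
= 11:7

11:7


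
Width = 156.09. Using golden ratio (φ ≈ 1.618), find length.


φ = (1 + √5) / 2 ≈ 1.618
Length = width × φ = 156.09 × 1.618 = 252.55362
≈ 252.55

252.55


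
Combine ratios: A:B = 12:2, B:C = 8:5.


Match B: multiply A:B by 8 → 96:16
Multiply B:C by 2 → 16:10
Combined: 96:16:10
GCD = 2
= 48:8:5

48:8:5


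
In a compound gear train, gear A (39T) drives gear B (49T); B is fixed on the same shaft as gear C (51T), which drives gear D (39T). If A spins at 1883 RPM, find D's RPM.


Stage 1: RPM_B = RPM_A × t_A/t_B = 1883 × 39/49 = 73437/49 ≈ 1498.71
B and C share a shaft → RPM_C = RPM_B
Stage 2: RPM_D = RPM_C × t_C/t_D = RPM_A × (t_A×t_C)/(t_B×t_D)
Overall ratio = (39×51)/(49×39) = 1989/1911
RPM_D = 1883 × 1989/1911 = 3745287/1911
≈ 1959.86 RPM

1959.86 RPM


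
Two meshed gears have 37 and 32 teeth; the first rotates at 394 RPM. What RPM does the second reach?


Gear ratio = 37:32 = 37:32
RPM_B = RPM_A × (teeth_A / teeth_B)
= 394 × (37/32)
= 455.6 RPM

455.6 RPM


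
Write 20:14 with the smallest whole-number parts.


GCD(20, 14) = 2
20/2 : 14/2
= 10:7

10:7


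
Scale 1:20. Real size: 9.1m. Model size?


Model size = real / scale
= 9.1 / 20
= 0.4550 m

0.4550 m


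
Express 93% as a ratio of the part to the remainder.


93% means 93 parts out of 100; remainder = 7
Part : remainder = 93:7
GCD = 1
= 93:7

93:7


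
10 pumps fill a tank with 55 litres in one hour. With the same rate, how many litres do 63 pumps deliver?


Direct proportion: y/x = constant
k = 55/10 = 5.5000
y₂ = k × 63 = 55 × 63 / 10 = 3465/10
= 346.50

346.50


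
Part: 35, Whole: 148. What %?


Percentage = (part / whole) × 100
= (35 / 148) × 100
≈ 23.65%

23.65%


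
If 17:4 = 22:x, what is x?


Cross multiply: 17 × x = 4 × 22
17x = 88
x = 88 / 17
= 5.18

5.18


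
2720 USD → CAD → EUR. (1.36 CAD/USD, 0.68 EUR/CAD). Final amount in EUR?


Step 1: 2720 USD × 1.36 = 3699.20 CAD
Step 2: 3699.20 CAD × 0.68 = 2515.46 EUR
Implied rate USD→EUR = 1.36 × 0.68 = 0.9248
= 2515.46 EUR

2515.46 EUR


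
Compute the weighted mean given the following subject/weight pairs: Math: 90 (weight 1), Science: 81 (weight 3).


Numerator = 90×1 + 81×3
= 90 + 243
= 333
Total weight = 4
Weighted avg = 333/4
= 83.25

83.25


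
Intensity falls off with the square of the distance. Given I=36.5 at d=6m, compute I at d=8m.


I₁d₁² = I₂d₂²
I₂ = I₁ × (d₁/d₂)²
= 36.5 × (6/8)²
= 36.5 × 36/64
= 1314/64
≈ 20.5313

20.5313


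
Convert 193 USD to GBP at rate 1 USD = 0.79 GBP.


Amount × rate = 193 × 0.79
= 152.47 GBP

152.47 GBP


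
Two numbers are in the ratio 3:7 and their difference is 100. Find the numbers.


Let A = 3k, B = 7k.
7k - 3k = 100
4k = 100 → k = 100/4 = 25
A = 3×25 = 75, B = 7×25 = 175
= A = 75, B = 175

A = 75, B = 175


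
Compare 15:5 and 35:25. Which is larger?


15/5 = 3.0000
35/25 = 1.4000
3.0000 > 1.4000, so 15:5 is greater
= 15:5

15:5


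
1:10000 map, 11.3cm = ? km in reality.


Real distance = map distance × scale
= 11.3cm × 10000
= 113000 cm = 1130.0 m
= 1.130 km

1.130 km


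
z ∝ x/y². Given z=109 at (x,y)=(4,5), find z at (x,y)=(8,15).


z = k·x/y²
Solve for k using the known point: k = z·y²/x = 109×25/4 = 2725/4 = 681.2500
Now evaluate at x=8, y=15:
z = k × 8 / 225 = (2725 × 8) / (4 × 225) = 21800/900
≈ 24.2222

24.2222


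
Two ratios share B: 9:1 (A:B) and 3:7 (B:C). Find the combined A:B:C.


Match B: multiply A:B by 3 → 27:3
Multiply B:C by 1 → 3:7
Combined: 27:3:7
GCD = 1
= 27:3:7

27:3:7


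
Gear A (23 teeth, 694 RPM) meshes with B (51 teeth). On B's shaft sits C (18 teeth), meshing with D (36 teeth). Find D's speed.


Stage 1: RPM_B = RPM_A × t_A/t_B = 694 × 23/51 = 15962/51 ≈ 312.98
B and C share a shaft → RPM_C = RPM_B
Stage 2: RPM_D = RPM_C × t_C/t_D = RPM_A × (t_A×t_C)/(t_B×t_D)
Overall ratio = (23×18)/(51×36) = 414/1836
RPM_D = 694 × 414/1836 = 287316/1836
≈ 156.49 RPM

156.49 RPM


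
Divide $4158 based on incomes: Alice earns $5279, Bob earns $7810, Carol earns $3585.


Total income = 5279 + 7810 + 3585 = $16674
Alice: $4158 × 5279/16674 = $1316.43
Bob: $4158 × 7810/16674 = $1947.58
Carol: $4158 × 3585/16674 = $893.99
= Alice: $1316.43, Bob: $1947.58, Carol: $893.99

Alice: $1316.43, Bob: $1947.58, Carol: $893.99


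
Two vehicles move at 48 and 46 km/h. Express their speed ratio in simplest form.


Ratio = 48:46
GCD = 2
Simplified = 24:23
Time ratio (same distance) = 23:24
Speed ratio = 24:23

24:23


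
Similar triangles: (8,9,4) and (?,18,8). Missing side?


Scale factor = 18/9 = 2
Missing side = 8 × 2
= 16.0

16.0


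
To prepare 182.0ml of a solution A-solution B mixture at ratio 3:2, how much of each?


Total parts = 3 + 2 = 5
solution A: 182.0 × 3/5 = 109.2ml
solution B: 182.0 × 2/5 = 72.8ml
= 109.2ml and 72.8ml

109.2ml and 72.8ml


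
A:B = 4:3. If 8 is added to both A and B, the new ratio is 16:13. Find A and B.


Let A = 4k, B = 3k.
(4k + 8) / (3k + 8) = 16/13
Cross-multiply: 13(4k + 8) = 16(3k + 8)
52k + 104 = 48k + 128
52k - 48k = 128 - 104
4k = 24
k = 24/4 = 6
A = 4×6 = 24, B = 3×6 = 18
= A = 24, B = 18

A = 24, B = 18


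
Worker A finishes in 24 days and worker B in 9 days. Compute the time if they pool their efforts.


Rate of A = 1/24 per day
Rate of B = 1/9 per day
Combined rate = 1/24 + 1/9 = 33/216 ≈ 0.1528 per day
Days = 1 / combined rate = 216/33
≈ 6.55 days

6.55 days


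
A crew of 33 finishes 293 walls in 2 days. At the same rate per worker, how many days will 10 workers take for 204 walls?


Days ∝ work / workers, so d₂ = d₁ × (m₁/m₂) × (w₂/w₁)
Workers factor (inverse): 33/10 = 3.3000
Work factor (direct): 204/293 ≈ 0.6962
d₂ = 2 × 33/10 × 204/293 = (2 × 33 × 204) / (10 × 293) = 13464/2930
≈ 4.60 days

4.60 days


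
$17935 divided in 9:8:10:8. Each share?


Total parts = 9 + 8 + 10 + 8 = 35
Part 1: 17935 × 9/35 = 4611.86
Part 2: 17935 × 8/35 = 4099.43
Part 3: 17935 × 10/35 = 5124.29
Part 4: 17935 × 8/35 = 4099.43
= Part 1: $4611.86, Part 2: $4099.43, Part 3: $5124.29, Part 4: $4099.43

Part 1: $4611.86, Part 2: $4099.43, Part 3: $5124.29, Part 4: $4099.43


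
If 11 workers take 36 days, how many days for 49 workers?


Inverse proportion: x × y = constant
k = 11 × 36 = 396
y₂ = k / 49 = 396 / 49
= 8.08

8.08


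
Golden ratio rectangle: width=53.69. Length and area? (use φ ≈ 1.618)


φ = (1 + √5) / 2 ≈ 1.618
Length = width × φ = 53.69 × 1.618 = 86.87042
≈ 86.87
Area = width × length = 53.69 × 86.87042 = 4664.0728498 ≈ 4664.07
= Length: 86.87, Area: 4664.07

Length: 86.87, Area: 4664.07


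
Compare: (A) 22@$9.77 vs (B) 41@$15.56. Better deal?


Deal A: $9.77/22 = $0.4441/unit
Deal B: $15.56/41 = $0.3795/unit
B is cheaper per unit
= Deal B

Deal B


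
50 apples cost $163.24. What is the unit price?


Unit rate = total / quantity
= 163.24 / 50
= $3.26 per unit

$3.26 per unit


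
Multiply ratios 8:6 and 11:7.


Compound ratio = (8×11) : (6×7)
= 88:42
GCD = 2
= 44:21

44:21


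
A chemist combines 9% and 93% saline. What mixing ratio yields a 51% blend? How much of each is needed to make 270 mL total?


Let x parts of 9% mix with y parts of 93%.
9x + 93y = 51(x + y)
9x + 93y = 51x + 51y
x(9 - 51) = y(51 - 93)
x/y = (93 - 51)/(51 - 9) = 42/42
Simplify: 1:1
Total parts = 2; one part = 270/2 = 135.00 mL
9% solution: 1×135.00 = 135.00 mL
93% solution: 1×135.00 = 135.00 mL
= ratio 1:1; 135.00 mL and 135.00 mL

ratio 1:1; 135.00 mL and 135.00 mL


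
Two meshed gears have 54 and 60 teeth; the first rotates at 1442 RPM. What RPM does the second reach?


Gear ratio = 54:60 = 9:10
RPM_B = RPM_A × (teeth_A / teeth_B)
= 1442 × (54/60)
= 1297.8 RPM

1297.8 RPM


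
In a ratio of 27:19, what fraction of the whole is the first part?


Total parts = 27 + 19 = 46
First part: 27/46 = 27/46
= 27/46

27/46


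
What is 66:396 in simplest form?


GCD(66, 396) = 66
66/66 : 396/66
= 1:6

1:6


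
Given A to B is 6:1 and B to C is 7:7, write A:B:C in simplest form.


Match B: multiply A:B by 7 → 42:7
Multiply B:C by 1 → 7:7
Combined: 42:7:7
GCD = 7
= 6:1:1

6:1:1


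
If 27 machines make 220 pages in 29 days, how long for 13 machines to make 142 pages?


Days ∝ work / workers, so d₂ = d₁ × (m₁/m₂) × (w₂/w₁)
Workers factor (inverse): 27/13 ≈ 2.0769
Work factor (direct): 142/220 ≈ 0.6455
d₂ = 29 × 27/13 × 142/220 = (29 × 27 × 142) / (13 × 220) = 111186/2860
≈ 38.88 days

38.88 days


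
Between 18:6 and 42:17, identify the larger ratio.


18/6 = 3.0000
42/17 = 2.4706
3.0000 > 2.4706, so 18:6 is greater
= 18:6

18:6


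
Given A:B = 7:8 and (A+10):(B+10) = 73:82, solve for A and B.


Let A = 7k, B = 8k.
(7k + 10) / (8k + 10) = 73/82
Cross-multiply: 82(7k + 10) = 73(8k + 10)
574k + 820 = 584k + 730
574k - 584k = 730 - 820
-10k = -90
k = -90/-10 = 9
A = 7×9 = 63, B = 8×9 = 72
= A = 63, B = 72

A = 63, B = 72


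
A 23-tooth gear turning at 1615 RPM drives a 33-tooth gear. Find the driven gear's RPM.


Gear ratio = 23:33 = 23:33
RPM_B = RPM_A × (teeth_A / teeth_B)
= 1615 × (23/33)
= 1125.6 RPM

1125.6 RPM


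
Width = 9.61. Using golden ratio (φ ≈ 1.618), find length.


φ = (1 + √5) / 2 ≈ 1.618
Length = width × φ = 9.61 × 1.618 = 15.54898
≈ 15.55

15.55


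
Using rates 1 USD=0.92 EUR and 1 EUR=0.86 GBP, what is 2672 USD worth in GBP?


Step 1: 2672 USD × 0.92 = 2458.24 EUR
Step 2: 2458.24 EUR × 0.86 = 2114.09 GBP
Implied rate USD→GBP = 0.92 × 0.86 = 0.7912
= 2114.09 GBP

2114.09 GBP


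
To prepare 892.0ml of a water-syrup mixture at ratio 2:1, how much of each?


Total parts = 2 + 1 = 3
water: 892.0 × 2/3 = 594.7ml
syrup: 892.0 × 1/3 = 297.3ml
= 594.7ml and 297.3ml

594.7ml and 297.3ml


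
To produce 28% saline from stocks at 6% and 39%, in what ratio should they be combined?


Let x parts of 6% mix with y parts of 39%.
6x + 39y = 28(x + y)
6x + 39y = 28x + 28y
x(6 - 28) = y(28 - 39)
x/y = (39 - 28)/(28 - 6) = 11/22
Simplify: 1:2
= 1:2

1:2


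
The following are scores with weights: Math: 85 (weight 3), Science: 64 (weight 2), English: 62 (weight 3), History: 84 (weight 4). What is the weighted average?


Numerator = 85×3 + 64×2 + 62×3 + 84×4
= 255 + 128 + 186 + 336
= 905
Total weight = 12
Weighted avg = 905/12
= 75.42

75.42


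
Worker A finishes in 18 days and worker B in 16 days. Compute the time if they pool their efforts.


Rate of A = 1/18 per day
Rate of B = 1/16 per day
Combined rate = 1/18 + 1/16 = 34/288 ≈ 0.1181 per day
Days = 1 / combined rate = 288/34
≈ 8.47 days

8.47 days


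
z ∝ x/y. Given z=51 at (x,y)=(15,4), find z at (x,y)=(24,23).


z = k·x/y
Solve for k using the known point: k = z·y/x = 51×4/15 = 204/15 = 13.6000
Now evaluate at x=24, y=23:
z = k × 24 / 23 = (204 × 24) / (15 × 23) = 4896/345
≈ 14.1913

14.1913


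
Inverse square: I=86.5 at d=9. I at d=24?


I₁d₁² = I₂d₂²
I₂ = I₁ × (d₁/d₂)²
= 86.5 × (9/24)²
= 86.5 × 81/576
= 7006.5/576
≈ 12.1641

12.1641


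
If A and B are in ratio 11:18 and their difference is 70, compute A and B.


Let A = 11k, B = 18k.
18k - 11k = 70
7k = 70 → k = 70/7 = 10
A = 11×10 = 110, B = 18×10 = 180
= A = 110, B = 180

A = 110, B = 180


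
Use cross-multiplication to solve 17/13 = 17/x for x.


Cross multiply: 17 × x = 13 × 17
17x = 221
x = 221 / 17
= 13.00

13.00


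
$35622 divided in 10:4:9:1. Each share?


Total parts = 10 + 4 + 9 + 1 = 24
Part 1: 35622 × 10/24 = 14842.50
Part 2: 35622 × 4/24 = 5937.00
Part 3: 35622 × 9/24 = 13358.25
Part 4: 35622 × 1/24 = 1484.25
= Part 1: $14842.50, Part 2: $5937.00, Part 3: $13358.25, Part 4: $1484.25

Part 1: $14842.50, Part 2: $5937.00, Part 3: $13358.25, Part 4: $1484.25


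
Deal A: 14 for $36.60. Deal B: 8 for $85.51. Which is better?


Deal A: $36.60/14 = $2.6143/unit
Deal B: $85.51/8 = $10.6888/unit
A is cheaper per unit
= Deal A

Deal A


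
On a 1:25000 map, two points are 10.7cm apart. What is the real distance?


Real distance = map distance × scale
= 10.7cm × 25000
= 267500 cm = 2675.0 m
= 2.675 km

2.675 km


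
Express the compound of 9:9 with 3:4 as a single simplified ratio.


Compound ratio = (9×3) : (9×4)
= 27:36
GCD = 9
= 3:4

3:4


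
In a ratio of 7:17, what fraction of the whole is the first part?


Total parts = 7 + 17 = 24
First part: 7/24 = 7/24
= 7/24

7/24


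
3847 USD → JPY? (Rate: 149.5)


Amount × rate = 3847 × 149.5
= 575126.50 JPY

575126.50 JPY


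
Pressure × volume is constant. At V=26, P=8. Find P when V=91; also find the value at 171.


Inverse proportion: x × y = constant
k = 26 × 8 = 208
At x=91: k/91 = 2.29
At x=171: k/171 = 1.22
= 2.29 and 1.22

2.29 and 1.22


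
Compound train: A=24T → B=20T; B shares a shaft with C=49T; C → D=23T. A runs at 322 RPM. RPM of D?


Stage 1: RPM_B = RPM_A × t_A/t_B = 322 × 24/20 = 7728/20 = 386.40
B and C share a shaft → RPM_C = RPM_B
Stage 2: RPM_D = RPM_C × t_C/t_D = RPM_A × (t_A×t_C)/(t_B×t_D)
Overall ratio = (24×49)/(20×23) = 1176/460
RPM_D = 322 × 1176/460 = 378672/460
= 823.20 RPM

823.20 RPM


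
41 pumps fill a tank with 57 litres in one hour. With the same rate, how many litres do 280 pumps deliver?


Direct proportion: y/x = constant
k = 57/41 ≈ 1.3902
y₂ = k × 280 = 57 × 280 / 41 = 15960/41
≈ 389.27

389.27


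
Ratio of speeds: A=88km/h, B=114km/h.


Ratio = 88:114
GCD = 2
Simplified = 44:57
Time ratio (same distance) = 57:44
Speed ratio = 44:57

44:57


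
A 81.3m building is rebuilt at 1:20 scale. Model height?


Model size = real / scale
= 81.3 / 20
= 4.0650 m

4.0650 m


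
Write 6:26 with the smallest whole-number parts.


GCD(6, 26) = 2
6/2 : 26/2
= 3:13

3:13


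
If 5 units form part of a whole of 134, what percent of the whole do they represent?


Percentage = (part / whole) × 100
= (5 / 134) × 100
≈ 3.73%

3.73%


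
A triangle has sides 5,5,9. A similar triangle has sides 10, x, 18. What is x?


Scale factor = 10/5 = 2
Missing side = 5 × 2
= 10.0

10.0


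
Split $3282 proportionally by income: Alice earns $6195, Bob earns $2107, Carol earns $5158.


Total income = 6195 + 2107 + 5158 = $13460
Alice: $3282 × 6195/13460 = $1510.55
Bob: $3282 × 2107/13460 = $513.76
Carol: $3282 × 5158/13460 = $1257.69
= Alice: $1510.55, Bob: $513.76, Carol: $1257.69

Alice: $1510.55, Bob: $513.76, Carol: $1257.69


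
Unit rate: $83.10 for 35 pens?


Unit rate = total / quantity
= 83.10 / 35
= $2.37 per unit

$2.37 per unit


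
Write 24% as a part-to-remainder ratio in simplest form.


24% means 24 parts out of 100; remainder = 76
Part : remainder = 24:76
GCD = 4
= 6:19

6:19


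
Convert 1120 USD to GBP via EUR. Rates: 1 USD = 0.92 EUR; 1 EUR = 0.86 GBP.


Step 1: 1120 USD × 0.92 = 1030.40 EUR
Step 2: 1030.40 EUR × 0.86 = 886.14 GBP
Implied rate USD→GBP = 0.92 × 0.86 = 0.7912
= 886.14 GBP

886.14 GBP


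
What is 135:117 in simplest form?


GCD(135, 117) = 9
135/9 : 117/9
= 15:13

15:13


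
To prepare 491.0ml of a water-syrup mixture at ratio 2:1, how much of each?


Total parts = 2 + 1 = 3
water: 491.0 × 2/3 = 327.3ml
syrup: 491.0 × 1/3 = 163.7ml
= 327.3ml and 163.7ml

327.3ml and 163.7ml
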